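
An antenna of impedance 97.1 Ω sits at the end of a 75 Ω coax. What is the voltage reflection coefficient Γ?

Γ = 0.128

Γ = (Z_L − Z_0)/(Z_L + Z_0) = (97.1 − 75)/(97.1 + 75) = 22.1/172.1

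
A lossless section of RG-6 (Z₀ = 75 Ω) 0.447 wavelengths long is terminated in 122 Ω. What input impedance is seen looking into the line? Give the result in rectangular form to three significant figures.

βl = 2π × 0.447 = 161°
tan(βl) = tan(161°) = -0.346
Z_in = Z_0·(Z_L + jZ_0·tanβl)/(Z_0 + jZ_L·tanβl)
     = 75·(122 − j25.9)/(75 − j42.2)

Z_in ≈ 104 + j32.4 Ω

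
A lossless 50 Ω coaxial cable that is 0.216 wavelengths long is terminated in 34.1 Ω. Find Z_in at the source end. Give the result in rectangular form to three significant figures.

Z_in ≈ 69.7 + j11.3 Ω

βl = 2π × 0.216 = 77.8°
tan(βl) = tan(77.8°) = 4.61
Z_in = Z_0·(Z_L + jZ_0·tanβl)/(Z_0 + jZ_L·tanβl)
     = 50·(34.1 + j230)/(50 + j157)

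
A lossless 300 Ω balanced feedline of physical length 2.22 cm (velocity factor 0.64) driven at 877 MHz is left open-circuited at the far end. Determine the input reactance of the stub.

λ = v/f = 0.64·c / 877 MHz = 0.219 m
βl = 2π·l/λ = 2π × 0.101 = 36.5°
tan(βl) = 0.74
For an open-circuited stub, Z_in = −jZ_0·cot(βl) = −jZ_0/tan(βl)

X_in ≈ -405 Ω (capacitive)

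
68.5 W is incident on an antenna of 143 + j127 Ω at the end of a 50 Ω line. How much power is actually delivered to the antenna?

|Γ| = |(93 + j127)/(193 + j127)| = 0.681
|Γ|² = 0.464
P_refl = |Γ|²·P_inc = 31.8 W, P_del = (1 − |Γ|²)·P_inc = 36.7 W

P_delivered ≈ 36.7 W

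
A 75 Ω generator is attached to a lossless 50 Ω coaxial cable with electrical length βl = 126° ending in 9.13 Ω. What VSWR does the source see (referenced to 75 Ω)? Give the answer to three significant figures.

VSWR ≈ 5.26

tan(βl) = -1.38
Z_in = Z_0·(Z_L + jZ_0·tanβl)/(Z_0 + jZ_L·tanβl) = 24.9 − j62.6 Ω
Γ_s = (Z_in − Z_s)/(Z_in + Z_s) = (-50.1 − j62.6)/(99.9 − j62.6), |Γ_s| = 0.68
VSWR = (1 + |Γ_s|)/(1 − |Γ_s|)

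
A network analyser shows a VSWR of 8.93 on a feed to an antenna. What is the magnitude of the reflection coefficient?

|Γ| = (S − 1)/(S + 1) = (8.93 − 1)/(8.93 + 1) = 7.93/9.93

|Γ| ≈ 0.799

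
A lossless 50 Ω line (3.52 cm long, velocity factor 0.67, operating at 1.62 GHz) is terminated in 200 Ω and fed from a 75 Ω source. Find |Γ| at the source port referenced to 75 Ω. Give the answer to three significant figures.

|Γ| ≈ 0.708

λ = v/f = 0.67·c / 1.62 GHz = 0.124 m
βl = 2π·l/λ = 2π × 0.284 = 102°
tan(βl) = -4.65
Z_in = Z_0·(Z_L + jZ_0·tanβl)/(Z_0 + jZ_L·tanβl) = 13 + j10 Ω
Γ_s = (Z_in − Z_s)/(Z_in + Z_s) = (-62 + j10)/(88 + j10), |Γ_s| = 0.708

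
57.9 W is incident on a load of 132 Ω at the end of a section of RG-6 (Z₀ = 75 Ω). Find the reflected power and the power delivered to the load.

P_reflected ≈ 4.39 W; P_delivered ≈ 53.5 W

Γ = (132 − 75)/(132 + 75) = 0.275
|Γ|² = 0.0758
P_refl = |Γ|²·P_inc = 4.39 W, P_del = (1 − |Γ|²)·P_inc = 53.5 W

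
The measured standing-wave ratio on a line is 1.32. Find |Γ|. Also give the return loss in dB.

|Γ| ≈ 0.138; return loss ≈ 17.2 dB

|Γ| = (S − 1)/(S + 1) = (1.32 − 1)/(1.32 + 1) = 0.32/2.32
RL = −20·log₁₀|Γ| = −20·log₁₀(0.138)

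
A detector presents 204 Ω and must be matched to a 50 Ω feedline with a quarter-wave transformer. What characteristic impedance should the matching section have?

Z_qwt ≈ 101 Ω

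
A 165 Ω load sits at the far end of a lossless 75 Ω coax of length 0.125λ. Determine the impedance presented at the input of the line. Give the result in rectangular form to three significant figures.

βl = 2π × 0.125 = 45°
tan(βl) = tan(45°) = 1
Z_in = Z_0·(Z_L + jZ_0·tanβl)/(Z_0 + jZ_L·tanβl)
     = 75·(165 + j75)/(75 + j165)

Z_in ≈ 56.5 − j49.3 Ω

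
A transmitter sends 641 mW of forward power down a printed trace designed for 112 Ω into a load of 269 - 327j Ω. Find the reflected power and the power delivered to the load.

P_reflected ≈ 335 mW; P_delivered ≈ 306 mW

|Γ| = |(157 − j327)/(381 − j327)| = 0.722
|Γ|² = 0.522
P_refl = |Γ|²·P_inc = 335 mW, P_del = (1 − |Γ|²)·P_inc = 306 mW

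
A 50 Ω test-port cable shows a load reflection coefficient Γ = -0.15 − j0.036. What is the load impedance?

Z_L = Z_0·(1 + Γ)/(1 − Γ) = 50·(0.85 − j0.036)/(1.15 + j0.036)

Z_L ≈ 36.9 − j2.72 Ω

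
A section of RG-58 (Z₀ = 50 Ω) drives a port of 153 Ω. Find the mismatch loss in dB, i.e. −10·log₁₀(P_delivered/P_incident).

Γ = (153 − 50)/(153 + 50) = 0.507
|Γ|² = 0.257, so P_del/P_inc = 1 − |Γ|² = 0.743
ML = −10·log₁₀(1 − |Γ|²)

mismatch loss ≈ 1.29 dB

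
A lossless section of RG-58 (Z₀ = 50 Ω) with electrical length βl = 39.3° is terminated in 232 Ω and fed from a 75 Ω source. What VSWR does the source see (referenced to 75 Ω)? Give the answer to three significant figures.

VSWR ≈ 4.68

tan(βl) = 0.818
Z_in = Z_0·(Z_L + jZ_0·tanβl)/(Z_0 + jZ_L·tanβl) = 25.1 − j54.5 Ω
Γ_s = (Z_in − Z_s)/(Z_in + Z_s) = (-49.9 − j54.5)/(100 − j54.5), |Γ_s| = 0.648
VSWR = (1 + |Γ_s|)/(1 − |Γ_s|)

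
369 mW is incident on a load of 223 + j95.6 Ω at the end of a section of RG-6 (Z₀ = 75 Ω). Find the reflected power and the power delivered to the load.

|Γ| = |(148 + j95.6)/(298 + j95.6)| = 0.563
|Γ|² = 0.317
P_refl = |Γ|²·P_inc = 117 mW, P_del = (1 − |Γ|²)·P_inc = 252 mW

P_reflected ≈ 117 mW; P_delivered ≈ 252 mW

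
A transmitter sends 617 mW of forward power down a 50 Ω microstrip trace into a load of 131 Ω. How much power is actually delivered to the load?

P_delivered ≈ 493 mW

Γ = (131 − 50)/(131 + 50) = 0.448
|Γ|² = 0.2
P_refl = |Γ|²·P_inc = 124 mW, P_del = (1 − |Γ|²)·P_inc = 493 mW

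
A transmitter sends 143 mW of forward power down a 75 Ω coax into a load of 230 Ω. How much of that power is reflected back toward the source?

P_reflected ≈ 36.9 mW

Γ = (230 − 75)/(230 + 75) = 0.508
|Γ|² = 0.258
P_refl = |Γ|²·P_inc = 36.9 mW, P_del = (1 − |Γ|²)·P_inc = 106 mW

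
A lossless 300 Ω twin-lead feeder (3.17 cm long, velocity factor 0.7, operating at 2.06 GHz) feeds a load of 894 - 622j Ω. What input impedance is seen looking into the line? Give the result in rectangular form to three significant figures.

λ = v/f = 0.7·c / 2.06 GHz = 0.102 m
βl = 2π·l/λ = 2π × 0.311 = 112°
tan(βl) = tan(112°) = -2.48
Z_in = Z_0·(Z_L + jZ_0·tanβl)/(Z_0 + jZ_L·tanβl)
     = 300·(894 − j1370)/(-1240 − j2220)

Z_in ≈ 89 + j171 Ω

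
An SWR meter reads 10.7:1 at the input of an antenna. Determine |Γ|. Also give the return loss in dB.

|Γ| ≈ 0.829; return loss ≈ 1.63 dB

|Γ| = (S − 1)/(S + 1) = (10.7 − 1)/(10.7 + 1) = 9.7/11.7
RL = −20·log₁₀|Γ| = −20·log₁₀(0.829)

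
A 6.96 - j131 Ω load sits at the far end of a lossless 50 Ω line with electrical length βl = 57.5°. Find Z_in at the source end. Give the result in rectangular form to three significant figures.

tan(βl) = tan(57.5°) = 1.57
Z_in = Z_0·(Z_L + jZ_0·tanβl)/(Z_0 + jZ_L·tanβl)
     = 50·(6.96 − j52.5)/(256 + j10.9)

Z_in ≈ 0.921 − j10.3 Ω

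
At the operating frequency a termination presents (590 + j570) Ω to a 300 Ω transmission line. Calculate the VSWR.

Γ = (Z_L − Z_0)/(Z_L + Z_0) = (290 + j570)/(890 + j570)
|Γ| = 640/1060 = 0.605
VSWR = (1 + |Γ|)/(1 − |Γ|) = 1.61/0.395

VSWR ≈ 4.06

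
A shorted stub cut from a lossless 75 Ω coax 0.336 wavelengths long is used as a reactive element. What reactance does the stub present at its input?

X_in ≈ -125 Ω (capacitive)

βl = 2π × 0.336 = 121°
tan(βl) = -1.67
For a shorted stub, Z_in = jZ_0·tan(βl)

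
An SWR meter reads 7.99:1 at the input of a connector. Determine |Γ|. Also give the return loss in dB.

|Γ| = (S − 1)/(S + 1) = (7.99 − 1)/(7.99 + 1) = 6.99/8.99
RL = −20·log₁₀|Γ| = −20·log₁₀(0.778)

|Γ| ≈ 0.778; return loss ≈ 2.19 dB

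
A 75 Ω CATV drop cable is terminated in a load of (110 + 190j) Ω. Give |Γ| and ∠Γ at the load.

Γ ≈ 0.729 ∠ 33.8°

Γ = (Z_L − Z_0)/(Z_L + Z_0) = (35 + j190)/(185 + j190)
|Γ| = 193/265 = 0.729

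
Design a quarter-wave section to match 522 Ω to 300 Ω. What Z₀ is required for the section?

Z_qwt = √(Z_0·R_L) = √(300 × 522) = √156600

Z_qwt ≈ 396 Ω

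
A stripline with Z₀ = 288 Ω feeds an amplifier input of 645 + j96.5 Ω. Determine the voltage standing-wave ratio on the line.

Γ = (Z_L − Z_0)/(Z_L + Z_0) = (357 + j96.5)/(933 + j96.5)
|Γ| = 370/938 = 0.394
VSWR = (1 + |Γ|)/(1 − |Γ|) = 1.39/0.606

VSWR ≈ 2.3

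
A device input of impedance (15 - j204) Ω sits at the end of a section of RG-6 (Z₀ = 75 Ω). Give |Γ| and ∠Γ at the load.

Γ = (Z_L − Z_0)/(Z_L + Z_0) = (-60 − j204)/(90 − j204)
|Γ| = 213/223 = 0.954

Γ ≈ 0.954 ∠ -40.2°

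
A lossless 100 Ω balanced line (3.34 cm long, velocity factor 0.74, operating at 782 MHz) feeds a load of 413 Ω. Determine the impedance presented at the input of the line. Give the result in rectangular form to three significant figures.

Z_in ≈ 49.8 − j96.5 Ω

λ = v/f = 0.74·c / 782 MHz = 0.284 m
βl = 2π·l/λ = 2π × 0.118 = 42.4°
tan(βl) = tan(42.4°) = 0.912
Z_in = Z_0·(Z_L + jZ_0·tanβl)/(Z_0 + jZ_L·tanβl)
     = 100·(413 + j91.2)/(100 + j377)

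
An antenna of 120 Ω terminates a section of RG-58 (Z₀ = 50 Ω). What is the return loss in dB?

Γ = (120 − 50)/(120 + 50) = 0.412
RL = −20·log₁₀|Γ| = −20·log₁₀(0.412)

RL ≈ 7.71 dB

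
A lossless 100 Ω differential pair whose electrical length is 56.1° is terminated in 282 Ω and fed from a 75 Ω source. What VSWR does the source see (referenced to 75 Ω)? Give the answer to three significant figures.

VSWR ≈ 2.66

tan(βl) = 1.49
Z_in = Z_0·(Z_L + jZ_0·tanβl)/(Z_0 + jZ_L·tanβl) = 48.7 − j55.6 Ω
Γ_s = (Z_in − Z_s)/(Z_in + Z_s) = (-26.3 − j55.6)/(124 − j55.6), |Γ_s| = 0.453
VSWR = (1 + |Γ_s|)/(1 − |Γ_s|)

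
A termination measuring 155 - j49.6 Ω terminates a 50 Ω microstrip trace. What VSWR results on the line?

Γ = (Z_L − Z_0)/(Z_L + Z_0) = (105 − j49.6)/(205 − j49.6)
|Γ| = 116/211 = 0.551
VSWR = (1 + |Γ|)/(1 − |Γ|) = 1.55/0.449

VSWR ≈ 3.45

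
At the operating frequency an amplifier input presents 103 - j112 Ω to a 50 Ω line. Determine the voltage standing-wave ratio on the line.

Γ = (Z_L − Z_0)/(Z_L + Z_0) = (53 − j112)/(153 − j112)
|Γ| = 124/190 = 0.653
VSWR = (1 + |Γ|)/(1 − |Γ|) = 1.65/0.347

VSWR ≈ 4.77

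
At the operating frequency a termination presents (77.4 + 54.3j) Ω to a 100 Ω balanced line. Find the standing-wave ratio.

Γ = (Z_L − Z_0)/(Z_L + Z_0) = (-22.6 + j54.3)/(177.4 + j54.3)
|Γ| = 58.8/186 = 0.317
VSWR = (1 + |Γ|)/(1 − |Γ|) = 1.32/0.683

VSWR ≈ 1.93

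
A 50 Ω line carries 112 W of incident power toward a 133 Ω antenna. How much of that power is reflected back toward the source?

Γ = (133 − 50)/(133 + 50) = 0.454
|Γ|² = 0.206
P_refl = |Γ|²·P_inc = 23 W, P_del = (1 − |Γ|²)·P_inc = 89 W

P_reflected ≈ 23 W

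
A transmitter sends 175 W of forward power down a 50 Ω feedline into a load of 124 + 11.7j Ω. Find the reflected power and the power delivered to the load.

P_reflected ≈ 32.3 W; P_delivered ≈ 143 W

|Γ| = |(74 + j11.7)/(174 + j11.7)| = 0.43
|Γ|² = 0.185
P_refl = |Γ|²·P_inc = 32.3 W, P_del = (1 − |Γ|²)·P_inc = 143 W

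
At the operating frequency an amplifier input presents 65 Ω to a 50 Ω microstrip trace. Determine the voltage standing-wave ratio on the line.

Γ = (65 − 50)/(65 + 50) = 0.13
VSWR = (1 + 0.13)/(1 − 0.13)

VSWR ≈ 1.3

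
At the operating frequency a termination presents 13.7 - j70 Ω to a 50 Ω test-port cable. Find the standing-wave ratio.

Γ = (Z_L − Z_0)/(Z_L + Z_0) = (-36.3 − j70)/(63.7 − j70)
|Γ| = 78.9/94.6 = 0.833
VSWR = (1 + |Γ|)/(1 − |Γ|) = 1.83/0.167

VSWR ≈ 11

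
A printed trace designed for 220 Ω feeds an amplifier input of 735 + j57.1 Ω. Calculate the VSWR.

Γ = (Z_L − Z_0)/(Z_L + Z_0) = (515 + j57.1)/(955 + j57.1)
|Γ| = 518/957 = 0.542
VSWR = (1 + |Γ|)/(1 − |Γ|) = 1.54/0.458

VSWR ≈ 3.36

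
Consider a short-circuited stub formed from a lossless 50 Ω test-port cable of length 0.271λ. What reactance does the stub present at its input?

X_in ≈ -377 Ω (capacitive)

βl = 2π × 0.271 = 97.6°
tan(βl) = -7.53
For a short-circuited stub, Z_in = jZ_0·tan(βl)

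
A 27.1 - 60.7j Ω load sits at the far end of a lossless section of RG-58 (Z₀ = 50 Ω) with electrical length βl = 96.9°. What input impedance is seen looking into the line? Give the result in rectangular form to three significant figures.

Z_in ≈ 18.5 + j43.3 Ω

tan(βl) = tan(96.9°) = -8.26
Z_in = Z_0·(Z_L + jZ_0·tanβl)/(Z_0 + jZ_L·tanβl)
     = 50·(27.1 − j474)/(-452 − j224)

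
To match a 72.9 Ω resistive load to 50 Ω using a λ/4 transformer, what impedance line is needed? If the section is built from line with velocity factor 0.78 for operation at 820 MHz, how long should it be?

Z_qwt ≈ 60.4 Ω; length ≈ 7.13 cm

Z_qwt = √(Z_0·R_L) = √(50 × 72.9) = √3645
λ = 0.78·c/f = 0.285 m, so l = λ/4 = 0.0713 m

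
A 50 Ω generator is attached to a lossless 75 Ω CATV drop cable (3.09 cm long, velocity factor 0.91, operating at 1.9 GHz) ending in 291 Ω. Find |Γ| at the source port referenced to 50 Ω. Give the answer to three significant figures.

λ = v/f = 0.91·c / 1.9 GHz = 0.144 m
βl = 2π·l/λ = 2π × 0.215 = 77.4°
tan(βl) = 4.48
Z_in = Z_0·(Z_L + jZ_0·tanβl)/(Z_0 + jZ_L·tanβl) = 20.2 − j15.6 Ω
Γ_s = (Z_in − Z_s)/(Z_in + Z_s) = (-29.8 − j15.6)/(70.2 − j15.6), |Γ_s| = 0.467

|Γ| ≈ 0.467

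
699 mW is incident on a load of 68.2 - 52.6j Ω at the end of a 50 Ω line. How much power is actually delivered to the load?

|Γ| = |(18.2 − j52.6)/(118.2 − j52.6)| = 0.43
|Γ|² = 0.185
P_refl = |Γ|²·P_inc = 129 mW, P_del = (1 − |Γ|²)·P_inc = 570 mW

P_delivered ≈ 570 mW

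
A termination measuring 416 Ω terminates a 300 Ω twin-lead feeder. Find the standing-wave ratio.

Γ = (416 − 300)/(416 + 300) = 0.162
VSWR = (1 + 0.162)/(1 − 0.162)

VSWR ≈ 1.39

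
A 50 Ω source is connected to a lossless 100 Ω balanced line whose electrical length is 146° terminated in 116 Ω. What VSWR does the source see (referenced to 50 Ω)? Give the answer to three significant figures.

VSWR ≈ 2.15

tan(βl) = -0.675
Z_in = Z_0·(Z_L + jZ_0·tanβl)/(Z_0 + jZ_L·tanβl) = 105 + j14.5 Ω
Γ_s = (Z_in − Z_s)/(Z_in + Z_s) = (54.7 + j14.5)/(155 + j14.5), |Γ_s| = 0.364
VSWR = (1 + |Γ_s|)/(1 − |Γ_s|)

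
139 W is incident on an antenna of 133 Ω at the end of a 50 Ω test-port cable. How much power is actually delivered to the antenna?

P_delivered ≈ 110 W

Γ = (133 − 50)/(133 + 50) = 0.454
|Γ|² = 0.206
P_refl = |Γ|²·P_inc = 28.6 W, P_del = (1 − |Γ|²)·P_inc = 110 W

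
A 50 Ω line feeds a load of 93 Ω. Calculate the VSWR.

VSWR ≈ 1.86

Γ = (93 − 50)/(93 + 50) = 0.301
VSWR = (1 + 0.301)/(1 − 0.301)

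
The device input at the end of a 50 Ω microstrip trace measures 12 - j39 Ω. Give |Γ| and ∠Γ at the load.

Γ = (Z_L − Z_0)/(Z_L + Z_0) = (-38 − j39)/(62 − j39)
|Γ| = 54.5/73.2 = 0.743

Γ ≈ 0.743 ∠ -102°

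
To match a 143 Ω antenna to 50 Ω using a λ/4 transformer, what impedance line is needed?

Z_qwt = √(Z_0·R_L) = √(50 × 143) = √7150

Z_qwt ≈ 84.6 Ω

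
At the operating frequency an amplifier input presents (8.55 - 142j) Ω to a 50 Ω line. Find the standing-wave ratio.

Γ = (Z_L − Z_0)/(Z_L + Z_0) = (-41.45 − j142)/(58.55 − j142)
|Γ| = 148/154 = 0.963
VSWR = (1 + |Γ|)/(1 − |Γ|) = 1.96/0.0369

VSWR ≈ 53.2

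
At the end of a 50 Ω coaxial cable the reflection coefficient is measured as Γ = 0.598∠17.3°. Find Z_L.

Z_L ≈ 149 + j82.4 Ω

Z_L = Z_0·(1 + Γ)/(1 − Γ) = 50·(1.57 + j0.178)/(0.429 − j0.178)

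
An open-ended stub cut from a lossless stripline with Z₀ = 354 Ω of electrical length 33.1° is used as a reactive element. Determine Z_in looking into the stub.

tan(βl) = 0.652
For an open-ended stub, Z_in = −jZ_0·cot(βl) = −jZ_0/tan(βl)

Z_in ≈ −j543 Ω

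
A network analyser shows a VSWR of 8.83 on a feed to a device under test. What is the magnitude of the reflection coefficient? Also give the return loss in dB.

|Γ| = (S − 1)/(S + 1) = (8.83 − 1)/(8.83 + 1) = 7.83/9.83
RL = −20·log₁₀|Γ| = −20·log₁₀(0.797)

|Γ| ≈ 0.797; return loss ≈ 1.98 dB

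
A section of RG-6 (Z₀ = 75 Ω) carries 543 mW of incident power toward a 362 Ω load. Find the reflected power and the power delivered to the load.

Γ = (362 − 75)/(362 + 75) = 0.657
|Γ|² = 0.431
P_refl = |Γ|²·P_inc = 234 mW, P_del = (1 − |Γ|²)·P_inc = 309 mW

P_reflected ≈ 234 mW; P_delivered ≈ 309 mW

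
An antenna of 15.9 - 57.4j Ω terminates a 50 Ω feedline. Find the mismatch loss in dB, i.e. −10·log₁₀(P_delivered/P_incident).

mismatch loss ≈ 3.81 dB

Γ = (-34.1 − j57.4)/(65.9 − j57.4), |Γ| = 0.764
|Γ|² = 0.584, so P_del/P_inc = 1 − |Γ|² = 0.416
ML = −10·log₁₀(1 − |Γ|²)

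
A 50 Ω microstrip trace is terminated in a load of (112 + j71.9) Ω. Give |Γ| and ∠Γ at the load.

Γ = (Z_L − Z_0)/(Z_L + Z_0) = (62 + j71.9)/(162 + j71.9)
|Γ| = 94.9/177 = 0.536

Γ ≈ 0.536 ∠ 25.3°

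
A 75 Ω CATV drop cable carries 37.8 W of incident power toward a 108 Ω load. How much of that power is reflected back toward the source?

Γ = (108 − 75)/(108 + 75) = 0.18
|Γ|² = 0.0325
P_refl = |Γ|²·P_inc = 1.23 W, P_del = (1 − |Γ|²)·P_inc = 36.6 W

P_reflected ≈ 1.23 W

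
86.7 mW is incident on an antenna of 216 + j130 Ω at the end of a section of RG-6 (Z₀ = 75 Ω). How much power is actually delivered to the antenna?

P_delivered ≈ 55.3 mW

|Γ| = |(141 + j130)/(291 + j130)| = 0.602
|Γ|² = 0.362
P_refl = |Γ|²·P_inc = 31.4 mW, P_del = (1 − |Γ|²)·P_inc = 55.3 mW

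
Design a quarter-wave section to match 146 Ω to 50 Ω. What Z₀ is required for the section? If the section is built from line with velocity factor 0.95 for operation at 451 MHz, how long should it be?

Z_qwt = √(Z_0·R_L) = √(50 × 146) = √7300
λ = 0.95·c/f = 0.632 m, so l = λ/4 = 0.158 m

Z_qwt ≈ 85.4 Ω; length ≈ 15.8 cm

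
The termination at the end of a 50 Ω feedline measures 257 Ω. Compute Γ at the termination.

Γ = 0.674

Γ = (Z_L − Z_0)/(Z_L + Z_0) = (257 − 50)/(257 + 50) = 207/307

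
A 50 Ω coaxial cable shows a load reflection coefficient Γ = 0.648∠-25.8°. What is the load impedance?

Z_L ≈ 115 − j111 Ω

Z_L = Z_0·(1 + Γ)/(1 − Γ) = 50·(1.58 − j0.282)/(0.417 + j0.282)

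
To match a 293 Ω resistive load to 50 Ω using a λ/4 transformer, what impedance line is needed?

Z_qwt = √(Z_0·R_L) = √(50 × 293) = √14650

Z_qwt ≈ 121 Ω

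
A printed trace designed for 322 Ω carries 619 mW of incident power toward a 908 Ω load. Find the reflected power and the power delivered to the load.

Γ = (908 − 322)/(908 + 322) = 0.476
|Γ|² = 0.227
P_refl = |Γ|²·P_inc = 140 mW, P_del = (1 − |Γ|²)·P_inc = 479 mW

P_reflected ≈ 140 mW; P_delivered ≈ 479 mW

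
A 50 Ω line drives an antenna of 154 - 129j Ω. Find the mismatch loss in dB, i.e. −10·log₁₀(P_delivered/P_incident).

Γ = (104 − j129)/(204 − j129), |Γ| = 0.687
|Γ|² = 0.471, so P_del/P_inc = 1 − |Γ|² = 0.529
ML = −10·log₁₀(1 − |Γ|²)

mismatch loss ≈ 2.77 dB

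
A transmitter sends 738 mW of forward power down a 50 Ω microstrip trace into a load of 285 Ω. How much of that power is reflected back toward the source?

P_reflected ≈ 363 mW

Γ = (285 − 50)/(285 + 50) = 0.701
|Γ|² = 0.492
P_refl = |Γ|²·P_inc = 363 mW, P_del = (1 − |Γ|²)·P_inc = 375 mW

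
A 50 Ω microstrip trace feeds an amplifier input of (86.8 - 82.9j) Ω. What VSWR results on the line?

Γ = (Z_L − Z_0)/(Z_L + Z_0) = (36.8 − j82.9)/(136.8 − j82.9)
|Γ| = 90.7/160 = 0.567
VSWR = (1 + |Γ|)/(1 − |Γ|) = 1.57/0.433

VSWR ≈ 3.62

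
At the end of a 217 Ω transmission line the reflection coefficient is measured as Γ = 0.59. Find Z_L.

Z_L = Z_0·(1 + Γ)/(1 − Γ) = 217·(1.59)/(0.41)

Z_L ≈ 842 Ω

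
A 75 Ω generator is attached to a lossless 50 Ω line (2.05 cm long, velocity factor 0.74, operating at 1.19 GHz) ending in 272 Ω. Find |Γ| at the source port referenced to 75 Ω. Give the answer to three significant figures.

λ = v/f = 0.74·c / 1.19 GHz = 0.187 m
βl = 2π·l/λ = 2π × 0.11 = 39.6°
tan(βl) = 0.826
Z_in = Z_0·(Z_L + jZ_0·tanβl)/(Z_0 + jZ_L·tanβl) = 21.6 − j55.7 Ω
Γ_s = (Z_in − Z_s)/(Z_in + Z_s) = (-53.4 − j55.7)/(96.6 − j55.7), |Γ_s| = 0.692

|Γ| ≈ 0.692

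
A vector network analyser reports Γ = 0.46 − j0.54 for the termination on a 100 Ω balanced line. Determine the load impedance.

Z_L = Z_0·(1 + Γ)/(1 − Γ) = 100·(1.46 − j0.54)/(0.54 + j0.54)

Z_L ≈ 85.2 − j185 Ω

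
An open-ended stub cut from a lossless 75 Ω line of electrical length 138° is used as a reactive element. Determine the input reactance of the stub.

tan(βl) = -0.9
For an open-ended stub, Z_in = −jZ_0·cot(βl) = −jZ_0/tan(βl)

X_in ≈ 83.3 Ω (inductive)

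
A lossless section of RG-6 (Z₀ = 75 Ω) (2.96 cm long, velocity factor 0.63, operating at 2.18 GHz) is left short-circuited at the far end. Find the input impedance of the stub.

λ = v/f = 0.63·c / 2.18 GHz = 0.0867 m
βl = 2π·l/λ = 2π × 0.341 = 123°
tan(βl) = -1.55
For a short-circuited stub, Z_in = jZ_0·tan(βl)

Z_in ≈ −j116 Ω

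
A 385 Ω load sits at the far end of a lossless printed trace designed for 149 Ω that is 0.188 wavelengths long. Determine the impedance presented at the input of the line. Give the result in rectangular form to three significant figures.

βl = 2π × 0.188 = 67.7°
tan(βl) = tan(67.7°) = 2.44
Z_in = Z_0·(Z_L + jZ_0·tanβl)/(Z_0 + jZ_L·tanβl)
     = 149·(385 + j363)/(149 + j938)

Z_in ≈ 65.7 − j50.7 Ω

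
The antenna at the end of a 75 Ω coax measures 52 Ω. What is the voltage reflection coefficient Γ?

Γ = -0.181

Γ = (Z_L − Z_0)/(Z_L + Z_0) = (52 − 75)/(52 + 75) = -23/127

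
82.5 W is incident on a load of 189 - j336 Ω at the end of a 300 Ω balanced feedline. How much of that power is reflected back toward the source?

P_reflected ≈ 29.3 W

|Γ| = |(-111 − j336)/(489 − j336)| = 0.596
|Γ|² = 0.356
P_refl = |Γ|²·P_inc = 29.3 W, P_del = (1 − |Γ|²)·P_inc = 53.2 W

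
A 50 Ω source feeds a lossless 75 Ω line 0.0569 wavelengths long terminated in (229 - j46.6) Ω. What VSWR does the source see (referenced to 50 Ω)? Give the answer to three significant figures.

βl = 2π × 0.0569 = 20.5°
tan(βl) = 0.374
Z_in = Z_0·(Z_L + jZ_0·tanβl)/(Z_0 + jZ_L·tanβl) = 92.6 − j101 Ω
Γ_s = (Z_in − Z_s)/(Z_in + Z_s) = (42.6 − j101)/(143 − j101), |Γ_s| = 0.627
VSWR = (1 + |Γ_s|)/(1 − |Γ_s|)

VSWR ≈ 4.36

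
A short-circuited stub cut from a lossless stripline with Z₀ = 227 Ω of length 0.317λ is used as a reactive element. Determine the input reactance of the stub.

βl = 2π × 0.317 = 114°
tan(βl) = -2.23
For a short-circuited stub, Z_in = jZ_0·tan(βl)

X_in ≈ -507 Ω (capacitive)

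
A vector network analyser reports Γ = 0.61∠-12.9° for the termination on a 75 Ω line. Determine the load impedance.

Z_L ≈ 257 − j112 Ω

Z_L = Z_0·(1 + Γ)/(1 − Γ) = 75·(1.59 − j0.136)/(0.405 + j0.136)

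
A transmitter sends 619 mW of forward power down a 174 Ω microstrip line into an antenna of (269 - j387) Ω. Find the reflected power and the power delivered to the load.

P_reflected ≈ 284 mW; P_delivered ≈ 335 mW

|Γ| = |(95 − j387)/(443 − j387)| = 0.677
|Γ|² = 0.459
P_refl = |Γ|²·P_inc = 284 mW, P_del = (1 − |Γ|²)·P_inc = 335 mW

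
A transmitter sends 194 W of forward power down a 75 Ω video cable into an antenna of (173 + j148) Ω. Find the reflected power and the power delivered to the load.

P_reflected ≈ 73.3 W; P_delivered ≈ 121 W

|Γ| = |(98 + j148)/(248 + j148)| = 0.615
|Γ|² = 0.378
P_refl = |Γ|²·P_inc = 73.3 W, P_del = (1 − |Γ|²)·P_inc = 121 W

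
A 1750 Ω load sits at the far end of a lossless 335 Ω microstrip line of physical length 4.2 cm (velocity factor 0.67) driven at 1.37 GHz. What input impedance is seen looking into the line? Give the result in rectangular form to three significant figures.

Z_in ≈ 67.4 + j74.7 Ω

λ = v/f = 0.67·c / 1.37 GHz = 0.147 m
βl = 2π·l/λ = 2π × 0.286 = 103°
tan(βl) = tan(103°) = -4.31
Z_in = Z_0·(Z_L + jZ_0·tanβl)/(Z_0 + jZ_L·tanβl)
     = 335·(1750 − j1440)/(335 − j7550)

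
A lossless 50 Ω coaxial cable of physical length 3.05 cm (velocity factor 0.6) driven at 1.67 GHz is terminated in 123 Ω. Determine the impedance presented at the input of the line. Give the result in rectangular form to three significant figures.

Z_in ≈ 21.1 + j8.71 Ω

λ = v/f = 0.6·c / 1.67 GHz = 0.108 m
βl = 2π·l/λ = 2π × 0.283 = 102°
tan(βl) = tan(102°) = -4.76
Z_in = Z_0·(Z_L + jZ_0·tanβl)/(Z_0 + jZ_L·tanβl)
     = 50·(123 − j238)/(50 − j585)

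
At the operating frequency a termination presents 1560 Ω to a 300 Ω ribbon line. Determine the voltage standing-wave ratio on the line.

VSWR ≈ 5.2

Γ = (1560 − 300)/(1560 + 300) = 0.677
VSWR = (1 + 0.677)/(1 − 0.677)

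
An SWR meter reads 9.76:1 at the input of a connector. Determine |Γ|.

|Γ| ≈ 0.814

|Γ| = (S − 1)/(S + 1) = (9.76 − 1)/(9.76 + 1) = 8.76/10.8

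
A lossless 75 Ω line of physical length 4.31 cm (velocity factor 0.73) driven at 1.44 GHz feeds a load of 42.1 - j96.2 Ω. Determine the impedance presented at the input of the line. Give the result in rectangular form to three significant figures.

λ = v/f = 0.73·c / 1.44 GHz = 0.152 m
βl = 2π·l/λ = 2π × 0.283 = 102°
tan(βl) = tan(102°) = -4.7
Z_in = Z_0·(Z_L + jZ_0·tanβl)/(Z_0 + jZ_L·tanβl)
     = 75·(42.1 − j448)/(-377 − j198)

Z_in ≈ 30.2 + j73.4 Ω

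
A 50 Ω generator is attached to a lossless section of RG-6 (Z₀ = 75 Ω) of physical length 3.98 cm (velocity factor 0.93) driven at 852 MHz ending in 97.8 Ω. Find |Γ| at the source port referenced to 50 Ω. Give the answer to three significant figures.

|Γ| ≈ 0.244

λ = v/f = 0.93·c / 852 MHz = 0.327 m
βl = 2π·l/λ = 2π × 0.122 = 43.8°
tan(βl) = 0.957
Z_in = Z_0·(Z_L + jZ_0·tanβl)/(Z_0 + jZ_L·tanβl) = 73.3 − j19.7 Ω
Γ_s = (Z_in − Z_s)/(Z_in + Z_s) = (23.3 − j19.7)/(123 − j19.7), |Γ_s| = 0.244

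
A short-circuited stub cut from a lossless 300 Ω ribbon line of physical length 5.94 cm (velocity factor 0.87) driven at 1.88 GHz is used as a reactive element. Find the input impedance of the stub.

Z_in ≈ −j146 Ω

λ = v/f = 0.87·c / 1.88 GHz = 0.139 m
βl = 2π·l/λ = 2π × 0.428 = 154°
tan(βl) = -0.487
For a short-circuited stub, Z_in = jZ_0·tan(βl)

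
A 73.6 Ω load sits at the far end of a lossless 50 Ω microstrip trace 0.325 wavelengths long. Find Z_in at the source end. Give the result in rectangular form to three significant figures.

βl = 2π × 0.325 = 117°
tan(βl) = tan(117°) = -1.96
Z_in = Z_0·(Z_L + jZ_0·tanβl)/(Z_0 + jZ_L·tanβl)
     = 50·(73.6 − j98.1)/(50 − j144)

Z_in ≈ 38.2 + j12.3 Ω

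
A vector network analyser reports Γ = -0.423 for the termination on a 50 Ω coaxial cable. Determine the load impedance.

Z_L ≈ 20.3 Ω

Z_L = Z_0·(1 + Γ)/(1 − Γ) = 50·(0.577)/(1.42)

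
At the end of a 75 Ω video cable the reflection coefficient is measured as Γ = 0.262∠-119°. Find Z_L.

Z_L = Z_0·(1 + Γ)/(1 − Γ) = 75·(0.873 − j0.229)/(1.13 + j0.229)

Z_L ≈ 52.8 − j26 Ω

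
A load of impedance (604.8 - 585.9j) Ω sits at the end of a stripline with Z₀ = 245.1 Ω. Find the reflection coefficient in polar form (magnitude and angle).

Γ = (Z_L − Z_0)/(Z_L + Z_0) = (359.7 − j585.9)/(849.9 − j585.9)
|Γ| = 688/1030 = 0.666

Γ ≈ 0.666 ∠ -23.9°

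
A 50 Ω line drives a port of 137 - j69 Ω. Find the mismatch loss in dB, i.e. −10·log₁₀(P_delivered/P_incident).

mismatch loss ≈ 1.61 dB

Γ = (87 − j69)/(187 − j69), |Γ| = 0.557
|Γ|² = 0.31, so P_del/P_inc = 1 − |Γ|² = 0.69
ML = −10·log₁₀(1 − |Γ|²)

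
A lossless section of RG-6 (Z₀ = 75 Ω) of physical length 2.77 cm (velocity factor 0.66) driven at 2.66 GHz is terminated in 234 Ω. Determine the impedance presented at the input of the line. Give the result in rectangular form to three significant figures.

Z_in ≈ 42.4 + j59.2 Ω

λ = v/f = 0.66·c / 2.66 GHz = 0.0744 m
βl = 2π·l/λ = 2π × 0.372 = 134°
tan(βl) = tan(134°) = -1.04
Z_in = Z_0·(Z_L + jZ_0·tanβl)/(Z_0 + jZ_L·tanβl)
     = 75·(234 − j77.8)/(75 − j243)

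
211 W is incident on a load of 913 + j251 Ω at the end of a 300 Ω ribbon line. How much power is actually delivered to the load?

P_delivered ≈ 151 W

|Γ| = |(613 + j251)/(1213 + j251)| = 0.535
|Γ|² = 0.286
P_refl = |Γ|²·P_inc = 60.3 W, P_del = (1 − |Γ|²)·P_inc = 151 W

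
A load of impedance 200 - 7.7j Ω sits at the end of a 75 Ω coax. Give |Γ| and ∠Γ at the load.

Γ = (Z_L − Z_0)/(Z_L + Z_0) = (125 − j7.7)/(275 − j7.7)
|Γ| = 125/275 = 0.455

Γ ≈ 0.455 ∠ -1.92°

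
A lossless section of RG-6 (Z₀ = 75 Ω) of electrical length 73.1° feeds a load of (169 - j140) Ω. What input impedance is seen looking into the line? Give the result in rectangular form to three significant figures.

Z_in ≈ 18.9 − j4.62 Ω

tan(βl) = tan(73.1°) = 3.29
Z_in = Z_0·(Z_L + jZ_0·tanβl)/(Z_0 + jZ_L·tanβl)
     = 75·(169 + j107)/(536 + j556)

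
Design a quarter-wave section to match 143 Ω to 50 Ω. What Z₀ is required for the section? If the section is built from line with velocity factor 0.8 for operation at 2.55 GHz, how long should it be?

Z_qwt = √(Z_0·R_L) = √(50 × 143) = √7150
λ = 0.8·c/f = 0.0941 m, so l = λ/4 = 0.0235 m

Z_qwt ≈ 84.6 Ω; length ≈ 2.35 cm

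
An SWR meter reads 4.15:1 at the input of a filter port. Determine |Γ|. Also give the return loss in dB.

|Γ| = (S − 1)/(S + 1) = (4.15 − 1)/(4.15 + 1) = 3.15/5.15
RL = −20·log₁₀|Γ| = −20·log₁₀(0.612)

|Γ| ≈ 0.612; return loss ≈ 4.27 dB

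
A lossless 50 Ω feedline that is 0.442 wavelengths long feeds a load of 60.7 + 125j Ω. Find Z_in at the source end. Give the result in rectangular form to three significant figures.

βl = 2π × 0.442 = 159°
tan(βl) = tan(159°) = -0.381
Z_in = Z_0·(Z_L + jZ_0·tanβl)/(Z_0 + jZ_L·tanβl)
     = 50·(60.7 + j106)/(97.7 − j23.2)

Z_in ≈ 17.2 + j58.3 Ω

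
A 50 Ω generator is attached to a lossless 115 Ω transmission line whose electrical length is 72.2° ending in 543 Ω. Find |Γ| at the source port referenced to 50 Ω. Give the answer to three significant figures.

|Γ| ≈ 0.499

tan(βl) = 3.11
Z_in = Z_0·(Z_L + jZ_0·tanβl)/(Z_0 + jZ_L·tanβl) = 26.7 − j35.1 Ω
Γ_s = (Z_in − Z_s)/(Z_in + Z_s) = (-23.3 − j35.1)/(76.7 − j35.1), |Γ_s| = 0.499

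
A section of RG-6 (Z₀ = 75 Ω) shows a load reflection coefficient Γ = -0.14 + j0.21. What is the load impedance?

Z_L ≈ 52.3 + j23.4 Ω

Z_L = Z_0·(1 + Γ)/(1 − Γ) = 75·(0.86 + j0.21)/(1.14 − j0.21)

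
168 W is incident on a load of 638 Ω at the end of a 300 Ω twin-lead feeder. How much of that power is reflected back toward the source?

P_reflected ≈ 21.8 W

Γ = (638 − 300)/(638 + 300) = 0.36
|Γ|² = 0.13
P_refl = |Γ|²·P_inc = 21.8 W, P_del = (1 − |Γ|²)·P_inc = 146 W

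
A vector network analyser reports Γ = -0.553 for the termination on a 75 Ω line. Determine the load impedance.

Z_L ≈ 21.6 Ω

Z_L = Z_0·(1 + Γ)/(1 − Γ) = 75·(0.447)/(1.55)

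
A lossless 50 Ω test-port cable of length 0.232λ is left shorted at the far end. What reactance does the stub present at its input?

X_in ≈ 440 Ω (inductive)

βl = 2π × 0.232 = 83.5°
tan(βl) = 8.8
For a shorted stub, Z_in = jZ_0·tan(βl)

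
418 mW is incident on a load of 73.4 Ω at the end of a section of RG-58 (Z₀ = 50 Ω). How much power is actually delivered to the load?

Γ = (73.4 − 50)/(73.4 + 50) = 0.19
|Γ|² = 0.036
P_refl = |Γ|²·P_inc = 15 mW, P_del = (1 − |Γ|²)·P_inc = 403 mW

P_delivered ≈ 403 mW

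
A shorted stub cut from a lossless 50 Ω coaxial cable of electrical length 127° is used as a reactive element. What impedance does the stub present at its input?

Z_in ≈ −j66.4 Ω

tan(βl) = -1.33
For a shorted stub, Z_in = jZ_0·tan(βl)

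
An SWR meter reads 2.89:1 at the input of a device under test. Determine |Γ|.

|Γ| ≈ 0.486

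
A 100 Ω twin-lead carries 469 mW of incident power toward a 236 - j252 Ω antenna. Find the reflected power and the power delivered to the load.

|Γ| = |(136 − j252)/(336 − j252)| = 0.682
|Γ|² = 0.465
P_refl = |Γ|²·P_inc = 218 mW, P_del = (1 − |Γ|²)·P_inc = 251 mW

P_reflected ≈ 218 mW; P_delivered ≈ 251 mW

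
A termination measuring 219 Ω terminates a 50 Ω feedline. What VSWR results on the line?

For a purely resistive load, VSWR = R_L/Z_0 or Z_0/R_L (whichever > 1) = 219/50

VSWR ≈ 4.38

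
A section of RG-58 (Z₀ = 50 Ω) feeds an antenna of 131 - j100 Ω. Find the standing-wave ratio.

Γ = (Z_L − Z_0)/(Z_L + Z_0) = (81 − j100)/(181 − j100)
|Γ| = 129/207 = 0.622
VSWR = (1 + |Γ|)/(1 − |Γ|) = 1.62/0.378

VSWR ≈ 4.3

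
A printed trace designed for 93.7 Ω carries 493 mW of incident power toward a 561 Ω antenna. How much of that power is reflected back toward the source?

P_reflected ≈ 251 mW

Γ = (561 − 93.7)/(561 + 93.7) = 0.714
|Γ|² = 0.509
P_refl = |Γ|²·P_inc = 251 mW, P_del = (1 − |Γ|²)·P_inc = 242 mW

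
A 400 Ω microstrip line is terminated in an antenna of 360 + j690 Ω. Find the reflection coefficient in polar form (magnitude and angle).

Γ ≈ 0.673 ∠ 51.1°

Γ = (Z_L − Z_0)/(Z_L + Z_0) = (-40 + j690)/(760 + j690)
|Γ| = 691/1030 = 0.673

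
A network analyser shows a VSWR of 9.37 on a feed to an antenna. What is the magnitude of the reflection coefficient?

|Γ| ≈ 0.807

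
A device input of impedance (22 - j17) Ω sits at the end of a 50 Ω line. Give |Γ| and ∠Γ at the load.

Γ ≈ 0.443 ∠ -135°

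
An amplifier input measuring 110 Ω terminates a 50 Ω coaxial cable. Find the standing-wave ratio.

VSWR ≈ 2.2

For a purely resistive load, VSWR = R_L/Z_0 or Z_0/R_L (whichever > 1) = 110/50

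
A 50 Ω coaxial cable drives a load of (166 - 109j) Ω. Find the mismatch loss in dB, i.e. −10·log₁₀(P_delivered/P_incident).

Γ = (116 − j109)/(216 − j109), |Γ| = 0.658
|Γ|² = 0.433, so P_del/P_inc = 1 − |Γ|² = 0.567
ML = −10·log₁₀(1 − |Γ|²)

mismatch loss ≈ 2.46 dB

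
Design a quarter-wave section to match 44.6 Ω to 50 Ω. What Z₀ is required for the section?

Z_qwt ≈ 47.2 Ω

Z_qwt = √(Z_0·R_L) = √(50 × 44.6) = √2230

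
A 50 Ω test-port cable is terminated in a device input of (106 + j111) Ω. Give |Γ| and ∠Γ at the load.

Γ = (Z_L − Z_0)/(Z_L + Z_0) = (56 + j111)/(156 + j111)
|Γ| = 124/191 = 0.649

Γ ≈ 0.649 ∠ 27.8°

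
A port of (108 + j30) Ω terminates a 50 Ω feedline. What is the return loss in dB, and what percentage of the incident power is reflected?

Γ = (58 + j30)/(158 + j30), |Γ| = 0.406
RL = −20·log₁₀(0.406) = 7.83 dB
P_refl/P_inc = |Γ|² = 0.165

RL ≈ 7.83 dB; 16.5% of incident power reflected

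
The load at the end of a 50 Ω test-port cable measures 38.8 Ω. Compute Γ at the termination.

Γ = -0.126

Γ = (Z_L − Z_0)/(Z_L + Z_0) = (38.8 − 50)/(38.8 + 50) = -11.2/88.8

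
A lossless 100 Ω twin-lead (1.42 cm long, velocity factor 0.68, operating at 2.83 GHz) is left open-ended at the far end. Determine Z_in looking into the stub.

Z_in ≈ −j34.6 Ω

λ = v/f = 0.68·c / 2.83 GHz = 0.0721 m
βl = 2π·l/λ = 2π × 0.197 = 70.9°
tan(βl) = 2.89
For an open-ended stub, Z_in = −jZ_0·cot(βl) = −jZ_0/tan(βl)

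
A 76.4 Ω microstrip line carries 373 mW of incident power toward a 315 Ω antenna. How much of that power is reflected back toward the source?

Γ = (315 − 76.4)/(315 + 76.4) = 0.61
|Γ|² = 0.372
P_refl = |Γ|²·P_inc = 139 mW, P_del = (1 − |Γ|²)·P_inc = 234 mW

P_reflected ≈ 139 mW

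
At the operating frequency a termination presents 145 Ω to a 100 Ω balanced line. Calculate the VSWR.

VSWR ≈ 1.45

For a purely resistive load, VSWR = R_L/Z_0 or Z_0/R_L (whichever > 1) = 145/100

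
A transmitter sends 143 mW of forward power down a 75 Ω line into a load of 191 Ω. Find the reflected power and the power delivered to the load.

P_reflected ≈ 27.2 mW; P_delivered ≈ 116 mW

Γ = (191 − 75)/(191 + 75) = 0.436
|Γ|² = 0.19
P_refl = |Γ|²·P_inc = 27.2 mW, P_del = (1 − |Γ|²)·P_inc = 116 mW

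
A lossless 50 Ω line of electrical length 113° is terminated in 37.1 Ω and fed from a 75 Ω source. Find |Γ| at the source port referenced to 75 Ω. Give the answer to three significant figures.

tan(βl) = -2.36
Z_in = Z_0·(Z_L + jZ_0·tanβl)/(Z_0 + jZ_L·tanβl) = 59.9 − j13.1 Ω
Γ_s = (Z_in − Z_s)/(Z_in + Z_s) = (-15.1 − j13.1)/(135 − j13.1), |Γ_s| = 0.147

|Γ| ≈ 0.147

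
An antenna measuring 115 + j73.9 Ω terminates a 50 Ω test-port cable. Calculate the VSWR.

VSWR ≈ 3.39

Γ = (Z_L − Z_0)/(Z_L + Z_0) = (65 + j73.9)/(165 + j73.9)
|Γ| = 98.4/181 = 0.544
VSWR = (1 + |Γ|)/(1 − |Γ|) = 1.54/0.456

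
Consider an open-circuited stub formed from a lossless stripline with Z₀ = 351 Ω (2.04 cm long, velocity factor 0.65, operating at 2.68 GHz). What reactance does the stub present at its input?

λ = v/f = 0.65·c / 2.68 GHz = 0.0728 m
βl = 2π·l/λ = 2π × 0.28 = 101°
tan(βl) = -5.18
For an open-circuited stub, Z_in = −jZ_0·cot(βl) = −jZ_0/tan(βl)

X_in ≈ 67.8 Ω (inductive)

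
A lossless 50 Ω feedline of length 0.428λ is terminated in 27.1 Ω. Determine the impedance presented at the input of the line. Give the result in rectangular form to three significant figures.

Z_in ≈ 31.3 − j16 Ω

βl = 2π × 0.428 = 154°
tan(βl) = tan(154°) = -0.486
Z_in = Z_0·(Z_L + jZ_0·tanβl)/(Z_0 + jZ_L·tanβl)
     = 50·(27.1 − j24.3)/(50 − j13.2)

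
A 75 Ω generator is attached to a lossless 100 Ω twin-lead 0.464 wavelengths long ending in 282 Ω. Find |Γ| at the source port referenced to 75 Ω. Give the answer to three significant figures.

|Γ| ≈ 0.573

βl = 2π × 0.464 = 167°
tan(βl) = -0.23
Z_in = Z_0·(Z_L + jZ_0·tanβl)/(Z_0 + jZ_L·tanβl) = 209 + j113 Ω
Γ_s = (Z_in − Z_s)/(Z_in + Z_s) = (134 + j113)/(284 + j113), |Γ_s| = 0.573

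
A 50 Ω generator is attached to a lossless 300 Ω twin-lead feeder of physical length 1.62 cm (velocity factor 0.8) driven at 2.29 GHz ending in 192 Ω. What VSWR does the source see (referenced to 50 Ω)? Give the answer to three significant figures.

VSWR ≈ 7.64

λ = v/f = 0.8·c / 2.29 GHz = 0.105 m
βl = 2π·l/λ = 2π × 0.155 = 55.6°
tan(βl) = 1.46
Z_in = Z_0·(Z_L + jZ_0·tanβl)/(Z_0 + jZ_L·tanβl) = 321 + j138 Ω
Γ_s = (Z_in − Z_s)/(Z_in + Z_s) = (271 + j138)/(371 + j138), |Γ_s| = 0.768
VSWR = (1 + |Γ_s|)/(1 − |Γ_s|)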